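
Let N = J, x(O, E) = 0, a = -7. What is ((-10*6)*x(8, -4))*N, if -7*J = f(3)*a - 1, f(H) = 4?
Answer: 0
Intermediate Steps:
J = 29/7 (J = -(4*(-7) - 1)/7 = -(-28 - 1)/7 = -⅐*(-29) = 29/7 ≈ 4.1429)
N = 29/7 ≈ 4.1429
((-10*6)*x(8, -4))*N = (-10*6*0)*(29/7) = -60*0*(29/7) = 0*(29/7) = 0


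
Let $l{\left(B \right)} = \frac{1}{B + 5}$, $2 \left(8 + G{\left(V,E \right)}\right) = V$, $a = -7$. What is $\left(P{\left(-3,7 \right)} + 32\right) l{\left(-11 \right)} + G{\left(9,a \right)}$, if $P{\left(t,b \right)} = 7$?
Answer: $-10$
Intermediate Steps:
$G{\left(V,E \right)} = -8 + \frac{V}{2}$
$l{\left(B \right)} = \frac{1}{5 + B}$
$\left(P{\left(-3,7 \right)} + 32\right) l{\left(-11 \right)} + G{\left(9,a \right)} = \frac{7 + 32}{5 - 11} + \left(-8 + \frac{1}{2} \cdot 9\right) = \frac{39}{-6} + \left(-8 + \frac{9}{2}\right) = 39 \left(- \frac{1}{6}\right) - \frac{7}{2} = - \frac{13}{2} - \frac{7}{2} = -10$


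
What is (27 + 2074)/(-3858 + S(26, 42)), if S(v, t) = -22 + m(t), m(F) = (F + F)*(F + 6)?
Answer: 2101/152 ≈ 13.822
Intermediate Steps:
m(F) = 2*F*(6 + F) (m(F) = (2*F)*(6 + F) = 2*F*(6 + F))
S(v, t) = -22 + 2*t*(6 + t)
(27 + 2074)/(-3858 + S(26, 42)) = (27 + 2074)/(-3858 + (-22 + 2*42*(6 + 42))) = 2101/(-3858 + (-22 + 2*42*48)) = 2101/(-3858 + (-22 + 4032)) = 2101/(-3858 + 4010) = 2101/152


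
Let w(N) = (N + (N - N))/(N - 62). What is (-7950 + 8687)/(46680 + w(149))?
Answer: 64119/4061309 ≈ 0.015788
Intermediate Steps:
w(N) = N/(-62 + N) (w(N) = (N + 0)/(-62 + N) = N/(-62 + N))
(-7950 + 8687)/(46680 + w(149)) = (-7950 + 8687)/(46680 + 149/(-62 + 149)) = 737/(46680 + 149/87) = 737/(4061309/87) = 737*(87/4061309) = 64119/4061309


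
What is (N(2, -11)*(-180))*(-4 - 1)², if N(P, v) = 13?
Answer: -58500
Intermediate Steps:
(N(2, -11)*(-180))*(-4 - 1)² = (13*(-180))*(-4 - 1)² = -2340*(-5)² = -2340*25 = -58500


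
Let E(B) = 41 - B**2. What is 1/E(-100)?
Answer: -1/9959 ≈ -0.00010041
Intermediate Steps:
1/E(-100) = 1/(41 - 1*(-100)**2) = 1/(41 - 1*10000) = 1/(41 - 10000) = 1/(-9959) = -1/9959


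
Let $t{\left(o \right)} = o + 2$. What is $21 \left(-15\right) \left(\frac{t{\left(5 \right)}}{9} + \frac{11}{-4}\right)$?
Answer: $\frac{2485}{4} \approx 621.25$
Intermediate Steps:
$t{\left(o \right)} = 2 + o$
$21 \left(-15\right) \left(\frac{t{\left(5 \right)}}{9} + \frac{11}{-4}\right) = 21 \left(-15\right) \left(\frac{2 + 5}{9} + \frac{11}{-4}\right) = - 315 \left(7 \cdot \frac{1}{9} + 11 \left(- \frac{1}{4}\right)\right) = - 315 \left(\frac{7}{9} - \frac{11}{4}\right) = \left(-315\right) \left(- \frac{71}{36}\right) = \frac{2485}{4}$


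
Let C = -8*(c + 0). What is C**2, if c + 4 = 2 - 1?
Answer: 576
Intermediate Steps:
c = -3 (c = -4 + (2 - 1) = -4 + 1 = -3)
C = 24 (C = -8*(-3 + 0) = -8*(-3) = 24)
C**2 = 24**2 = 576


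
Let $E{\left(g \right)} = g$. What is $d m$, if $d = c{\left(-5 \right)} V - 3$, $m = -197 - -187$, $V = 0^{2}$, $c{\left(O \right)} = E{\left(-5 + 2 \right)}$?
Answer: $30$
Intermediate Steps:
$c{\left(O \right)} = -3$ ($c{\left(O \right)} = -5 + 2 = -3$)
$V = 0$
$m = -10$ ($m = -197 + 187 = -10$)
$d = -3$ ($d = \left(-3\right) 0 - 3 = 0 - 3 = -3$)
$d m = \left(-3\right) \left(-10\right) = 30$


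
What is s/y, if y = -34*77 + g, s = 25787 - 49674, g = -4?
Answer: 23887/2622 ≈ 9.1102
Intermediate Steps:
s = -23887
y = -2622 (y = -34*77 - 4 = -2618 - 4 = -2622)
s/y = -23887/(-2622) = -23887*(-1/2622) = 23887/2622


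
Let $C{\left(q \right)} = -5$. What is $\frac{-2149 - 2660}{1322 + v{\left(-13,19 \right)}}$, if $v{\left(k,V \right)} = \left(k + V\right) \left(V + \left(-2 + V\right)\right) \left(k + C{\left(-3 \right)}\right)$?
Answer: $\frac{4809}{2566} \approx 1.8741$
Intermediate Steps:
$v{\left(k,V \right)} = \left(-5 + k\right) \left(-2 + 2 V\right) \left(V + k\right)$ ($v{\left(k,V \right)} = \left(k + V\right) \left(V + \left(-2 + V\right)\right) \left(k - 5\right) = \left(V + k\right) \left(-2 + 2 V\right) \left(-5 + k\right) = \left(-2 + 2 V\right) \left(V + k\right) \left(-5 + k\right) = \left(-5 + k\right) \left(-2 + 2 V\right) \left(V + k\right)$)
$\frac{-2149 - 2660}{1322 + v{\left(-13,19 \right)}} = \frac{-2149 - 2660}{1322 + \left(- 10 \cdot 19^{2} - 2 \left(-13\right)^{2} + 10 \cdot 19 + 10 \left(-13\right) - 228 \left(-13\right) + 2 \cdot 19 \left(-13\right)^{2} + 2 \left(-13\right) 19^{2}\right)} = - \frac{4809}{1322 + \left(\left(-10\right) 361 - 338 + 190 - 130 + 2964 + 2 \cdot 19 \cdot 169 + 2 \left(-13\right) 361\right)} = - \frac{4809}{1322 - 3888} = - \frac{4809}{-2566} = \left(-4809\right) \left(- \frac{1}{2566}\right) = \frac{4809}{2566}$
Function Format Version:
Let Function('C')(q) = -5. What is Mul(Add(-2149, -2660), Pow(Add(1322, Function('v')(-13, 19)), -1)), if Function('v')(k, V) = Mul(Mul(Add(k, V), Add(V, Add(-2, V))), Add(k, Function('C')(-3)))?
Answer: Rational(4809, 2566) ≈ 1.8741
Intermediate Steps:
Function('v')(k, V) = Mul(Add(-5, k), Add(-2, Mul(2, V)), Add(V, k)) (Function('v')(k, V) = Mul(Mul(Add(k, V), Add(V, Add(-2, V))), Add(k, -5)) = Mul(Mul(Add(V, k), Add(-2, Mul(2, V))), Add(-5, k)) = Mul(Mul(Add(-2, Mul(2, V)), Add(V, k)), Add(-5, k)) = Mul(Add(-5, k), Add(-2, Mul(2, V)), Add(V, k)))
Mul(Add(-2149, -2660), Pow(Add(1322, Function('v')(-13, 19)), -1)) = Mul(Add(-2149, -2660), Pow(Add(1322, Add(Mul(-10, Pow(19, 2)), Mul(-2, Pow(-13, 2)), Mul(10, 19), Mul(10, -13), Mul(-12, 19, -13), Mul(2, 19, Pow(-13, 2)), Mul(2, -13, Pow(19, 2)))), -1)) = Mul(-4809, Pow(Add(1322, Add(Mul(-10, 361), Mul(-2, 169), 190, -130, 2964, Mul(2, 19, 169), Mul(2, -13, 361))), -1)) = Mul(-4809, Pow(Add(1322, Add(-3610, -338, 190, -130, 2964, 6422, -9386)), -1)) = Mul(-4809, Pow(Add(1322, -3888), -1)) = Mul(-4809, Pow(-2566, -1)) = Mul(-4809, Rational(-1, 2566)) = Rational(4809, 2566)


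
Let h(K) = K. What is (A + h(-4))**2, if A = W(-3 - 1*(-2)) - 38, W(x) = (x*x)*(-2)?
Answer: 1936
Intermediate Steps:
W(x) = -2*x**2 (W(x) = x**2*(-2) = -2*x**2)
A = -40 (A = -2*(-3 - 1*(-2))**2 - 38 = -2*(-3 + 2)**2 - 38 = -2*(-1)**2 - 38 = -2*1 - 38 = -2 - 38 = -40)
(A + h(-4))**2 = (-40 - 4)**2 = (-44)**2 = 1936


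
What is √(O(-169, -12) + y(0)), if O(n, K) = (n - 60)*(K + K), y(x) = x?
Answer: 2*√1374 ≈ 74.135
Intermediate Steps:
O(n, K) = 2*K*(-60 + n) (O(n, K) = (-60 + n)*(2*K) = 2*K*(-60 + n))
√(O(-169, -12) + y(0)) = √(2*(-12)*(-60 - 169) + 0) = √(2*(-12)*(-229) + 0) = √(5496 + 0) = √5496 = 2*√1374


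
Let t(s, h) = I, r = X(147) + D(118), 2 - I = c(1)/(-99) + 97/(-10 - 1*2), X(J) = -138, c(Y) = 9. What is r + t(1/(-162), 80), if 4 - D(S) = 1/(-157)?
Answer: -2566033/20724 ≈ -123.82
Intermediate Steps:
D(S) = 629/157 (D(S) = 4 - 1/(-157) = 4 - 1*(-1/157) = 4 + 1/157 = 629/157)
I = 1343/132 (I = 2 - (9/(-99) + 97/(-10 - 1*2)) = 2 - (9*(-1/99) + 97/(-10 - 2)) = 2 - (-1/11 + 97/(-12)) = 2 - (-1/11 + 97*(-1/12)) = 2 - (-1/11 - 97/12) = 2 - 1*(-1079/132) = 2 + 1079/132 = 1343/132 ≈ 10.174)
r = -21037/157 (r = -138 + 629/157 = -21037/157 ≈ -133.99)
t(s, h) = 1343/132
r + t(1/(-162), 80) = -21037/157 + 1343/132 = -2566033/20724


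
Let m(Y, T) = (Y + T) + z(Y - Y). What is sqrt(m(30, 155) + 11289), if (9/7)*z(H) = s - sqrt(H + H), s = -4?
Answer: sqrt(103238)/3 ≈ 107.10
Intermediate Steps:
z(H) = -28/9 - 7*sqrt(2)*sqrt(H)/9 (z(H) = 7*(-4 - sqrt(H + H))/9 = 7*(-4 - sqrt(2*H))/9 = 7*(-4 - sqrt(2)*sqrt(H))/9 = -28/9 - 7*sqrt(2)*sqrt(H)/9)
m(Y, T) = -28/9 + T + Y (m(Y, T) = (Y + T) + (-28/9 - 7*sqrt(2)*sqrt(Y - Y)/9) = (T + Y) + (-28/9 - 7*sqrt(2)*sqrt(0)/9) = (T + Y) + (-28/9 - 7/9*sqrt(2)*0) = (T + Y) + (-28/9 + 0) = (T + Y) - 28/9 = -28/9 + T + Y)
sqrt(m(30, 155) + 11289) = sqrt((-28/9 + 155 + 30) + 11289) = sqrt(1637/9 + 11289) = sqrt(103238/9) = sqrt(103238)/3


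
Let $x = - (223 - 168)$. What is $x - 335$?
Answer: $-390$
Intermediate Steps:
$x = -55$ ($x = \left(-1\right) 55 = -55$)
$x - 335 = -55 - 335 = -390$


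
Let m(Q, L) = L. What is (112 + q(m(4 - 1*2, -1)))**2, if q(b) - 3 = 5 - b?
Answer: 14641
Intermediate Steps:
q(b) = 8 - b (q(b) = 3 + (5 - b) = 8 - b)
(112 + q(m(4 - 1*2, -1)))**2 = (112 + (8 - 1*(-1)))**2 = (112 + (8 + 1))**2 = (112 + 9)**2 = 121**2 = 14641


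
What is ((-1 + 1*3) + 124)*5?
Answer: 630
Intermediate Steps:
((-1 + 1*3) + 124)*5 = ((-1 + 3) + 124)*5 = (2 + 124)*5 = 126*5 = 630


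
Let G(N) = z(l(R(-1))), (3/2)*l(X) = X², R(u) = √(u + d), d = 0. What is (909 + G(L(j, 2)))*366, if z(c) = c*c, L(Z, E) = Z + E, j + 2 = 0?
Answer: 998570/3 ≈ 3.3286e+5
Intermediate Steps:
j = -2 (j = -2 + 0 = -2)
R(u) = √u (R(u) = √(u + 0) = √u)
l(X) = 2*X²/3
L(Z, E) = E + Z
z(c) = c²
G(N) = 4/9 (G(N) = (2*(√(-1))²/3)² = (2*I²/3)² = ((⅔)*(-1))² = (-⅔)² = 4/9)
(909 + G(L(j, 2)))*366 = (909 + 4/9)*366 = (8185/9)*366 = 998570/3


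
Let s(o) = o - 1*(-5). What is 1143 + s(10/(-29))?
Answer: 33282/29 ≈ 1147.7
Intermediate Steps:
s(o) = 5 + o (s(o) = o + 5 = 5 + o)
1143 + s(10/(-29)) = 1143 + (5 + 10/(-29)) = 1143 + (5 + 10*(-1/29)) = 1143 + (5 - 10/29) = 1143 + 135/29 = 33282/29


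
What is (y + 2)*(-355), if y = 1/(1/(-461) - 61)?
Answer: -19802965/28122 ≈ -704.18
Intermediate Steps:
y = -461/28122 (y = 1/(-1/461 - 61) = 1/(-28122/461) = -461/28122 ≈ -0.016393)
(y + 2)*(-355) = (-461/28122 + 2)*(-355) = (55783/28122)*(-355) = -19802965/28122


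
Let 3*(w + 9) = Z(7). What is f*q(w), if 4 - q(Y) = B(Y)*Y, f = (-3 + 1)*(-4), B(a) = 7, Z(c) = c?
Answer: 1216/3 ≈ 405.33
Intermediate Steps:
f = 8 (f = -2*(-4) = 8)
w = -20/3 (w = -9 + (⅓)*7 = -9 + 7/3 = -20/3 ≈ -6.6667)
q(Y) = 4 - 7*Y
f*q(w) = 8*(4 - 7*(-20/3)) = 8*(4 + 140/3) = 8*(152/3) = 1216/3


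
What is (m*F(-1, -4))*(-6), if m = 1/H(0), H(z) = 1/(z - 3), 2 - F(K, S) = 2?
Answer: 0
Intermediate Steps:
F(K, S) = 0 (F(K, S) = 2 - 1*2 = 2 - 2 = 0)
H(z) = 1/(-3 + z)
m = -3 (m = 1/(1/(-3 + 0)) = 1/(1/(-3)) = 1/(-⅓) = -3)
(m*F(-1, -4))*(-6) = -3*0*(-6) = 0*(-6) = 0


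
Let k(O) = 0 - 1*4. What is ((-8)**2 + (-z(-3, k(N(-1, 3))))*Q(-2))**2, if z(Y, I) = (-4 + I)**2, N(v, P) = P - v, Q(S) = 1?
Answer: 0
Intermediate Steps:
k(O) = -4 (k(O) = 0 - 4 = -4)
((-8)**2 + (-z(-3, k(N(-1, 3))))*Q(-2))**2 = ((-8)**2 - (-4 - 4)**2*1)**2 = (64 - 1*(-8)**2*1)**2 = (64 - 1*64*1)**2 = (64 - 64*1)**2 = (64 - 64)**2 = 0**2 = 0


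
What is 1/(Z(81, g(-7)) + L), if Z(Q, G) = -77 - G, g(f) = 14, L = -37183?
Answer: -1/37274 ≈ -2.6828e-5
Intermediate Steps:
1/(Z(81, g(-7)) + L) = 1/((-77 - 1*14) - 37183) = 1/((-77 - 14) - 37183) = 1/(-91 - 37183) = 1/(-37274) = -1/37274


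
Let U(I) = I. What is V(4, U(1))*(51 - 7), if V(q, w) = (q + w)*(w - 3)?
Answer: -440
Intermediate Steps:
V(q, w) = (-3 + w)*(q + w) (V(q, w) = (q + w)*(-3 + w) = (-3 + w)*(q + w))
V(4, U(1))*(51 - 7) = (1² - 3*4 - 3*1 + 4*1)*(51 - 7) = (1 - 12 - 3 + 4)*44 = -10*44 = -440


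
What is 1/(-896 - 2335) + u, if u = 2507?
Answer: 8100116/3231 ≈ 2507.0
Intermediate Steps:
1/(-896 - 2335) + u = 1/(-896 - 2335) + 2507 = 1/(-3231) + 2507 = -1/3231 + 2507 = 8100116/3231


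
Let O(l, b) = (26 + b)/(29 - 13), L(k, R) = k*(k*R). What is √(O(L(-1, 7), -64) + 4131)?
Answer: √66058/4 ≈ 64.254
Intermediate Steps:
L(k, R) = R*k² (L(k, R) = k*(R*k) = R*k²)
O(l, b) = 13/8 + b/16 (O(l, b) = (26 + b)/16 = (26 + b)*(1/16) = 13/8 + b/16)
√(O(L(-1, 7), -64) + 4131) = √((13/8 + (1/16)*(-64)) + 4131) = √((13/8 - 4) + 4131) = √(-19/8 + 4131) = √(33029/8) = √66058/4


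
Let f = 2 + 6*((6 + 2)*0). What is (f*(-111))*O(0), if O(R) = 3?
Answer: -666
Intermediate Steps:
f = 2 (f = 2 + 6*(8*0) = 2 + 6*0 = 2 + 0 = 2)
(f*(-111))*O(0) = (2*(-111))*3 = -222*3 = -666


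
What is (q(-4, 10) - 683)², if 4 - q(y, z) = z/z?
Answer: 462400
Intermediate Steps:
q(y, z) = 3 (q(y, z) = 4 - z/z = 4 - 1*1 = 4 - 1 = 3)
(q(-4, 10) - 683)² = (3 - 683)² = (-680)² = 462400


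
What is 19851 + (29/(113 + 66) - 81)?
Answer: 3538859/179 ≈ 19770.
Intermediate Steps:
19851 + (29/(113 + 66) - 81) = 19851 + (29/179 - 81) = 19851 - 14470/179 = 3538859/179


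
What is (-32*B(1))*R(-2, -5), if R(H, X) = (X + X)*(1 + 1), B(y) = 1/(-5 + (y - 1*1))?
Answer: -128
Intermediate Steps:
B(y) = 1/(-6 + y) (B(y) = 1/(-5 + (y - 1)) = 1/(-5 + (-1 + y)) = 1/(-6 + y))
R(H, X) = 4*X (R(H, X) = (2*X)*2 = 4*X)
(-32*B(1))*R(-2, -5) = (-32/(-6 + 1))*(4*(-5)) = -32/(-5)*(-20) = -32*(-⅕)*(-20) = (32/5)*(-20) = -128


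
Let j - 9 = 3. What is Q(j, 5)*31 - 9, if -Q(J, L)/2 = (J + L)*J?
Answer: -12657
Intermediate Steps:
j = 12 (j = 9 + 3 = 12)
Q(J, L) = -2*J*(J + L) (Q(J, L) = -2*(J + L)*J = -2*J*(J + L))
Q(j, 5)*31 - 9 = -2*12*(12 + 5)*31 - 9 = -2*12*17*31 - 9 = -408*31 - 9 = -12648 - 9 = -12657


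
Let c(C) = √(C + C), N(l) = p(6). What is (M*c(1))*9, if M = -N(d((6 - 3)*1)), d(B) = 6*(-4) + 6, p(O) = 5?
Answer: -45*√2 ≈ -63.640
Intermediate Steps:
d(B) = -18 (d(B) = -24 + 6 = -18)
N(l) = 5
c(C) = √2*√C (c(C) = √(2*C) = √2*√C)
M = -5 (M = -1*5 = -5)
(M*c(1))*9 = -5*√2*√1*9 = -5*√2*9 = -45*√2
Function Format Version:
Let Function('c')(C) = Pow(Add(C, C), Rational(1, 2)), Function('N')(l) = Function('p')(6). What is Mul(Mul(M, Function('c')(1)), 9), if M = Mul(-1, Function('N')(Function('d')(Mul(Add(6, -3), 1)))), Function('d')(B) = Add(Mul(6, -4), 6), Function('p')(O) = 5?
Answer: Mul(-45, Pow(2, Rational(1, 2))) ≈ -63.640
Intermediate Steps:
Function('d')(B) = -18 (Function('d')(B) = Add(-24, 6) = -18)
Function('N')(l) = 5
Function('c')(C) = Mul(Pow(2, Rational(1, 2)), Pow(C, Rational(1, 2))) (Function('c')(C) = Pow(Mul(2, C), Rational(1, 2)) = Mul(Pow(2, Rational(1, 2)), Pow(C, Rational(1, 2))))
M = -5 (M = Mul(-1, 5) = -5)
Mul(Mul(M, Function('c')(1)), 9) = Mul(Mul(-5, Mul(Pow(2, Rational(1, 2)), Pow(1, Rational(1, 2)))), 9) = Mul(Mul(-5, Mul(Pow(2, Rational(1, 2)), 1)), 9) = Mul(Mul(-5, Pow(2, Rational(1, 2))), 9) = Mul(-45, Pow(2, Rational(1, 2)))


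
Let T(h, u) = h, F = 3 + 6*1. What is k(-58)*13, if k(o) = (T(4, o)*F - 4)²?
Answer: 13312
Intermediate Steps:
F = 9 (F = 3 + 6 = 9)
k(o) = 1024 (k(o) = (4*9 - 4)² = (36 - 4)² = 32² = 1024)
k(-58)*13 = 1024*13 = 13312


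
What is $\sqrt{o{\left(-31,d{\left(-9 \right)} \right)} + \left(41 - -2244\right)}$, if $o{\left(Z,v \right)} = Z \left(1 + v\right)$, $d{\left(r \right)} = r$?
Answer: $\sqrt{2533} \approx 50.329$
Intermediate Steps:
$\sqrt{o{\left(-31,d{\left(-9 \right)} \right)} + \left(41 - -2244\right)} = \sqrt{- 31 \left(1 - 9\right) + \left(41 - -2244\right)} = \sqrt{\left(-31\right) \left(-8\right) + \left(41 + 2244\right)} = \sqrt{248 + 2285} = \sqrt{2533}$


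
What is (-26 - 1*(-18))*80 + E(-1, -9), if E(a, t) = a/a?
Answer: -639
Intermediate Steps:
E(a, t) = 1
(-26 - 1*(-18))*80 + E(-1, -9) = (-26 - 1*(-18))*80 + 1 = (-26 + 18)*80 + 1 = -8*80 + 1 = -640 + 1 = -639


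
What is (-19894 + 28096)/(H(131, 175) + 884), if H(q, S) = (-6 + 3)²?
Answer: 8202/893 ≈ 9.1848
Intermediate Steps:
H(q, S) = 9 (H(q, S) = (-3)² = 9)
(-19894 + 28096)/(H(131, 175) + 884) = (-19894 + 28096)/(9 + 884) = 8202/893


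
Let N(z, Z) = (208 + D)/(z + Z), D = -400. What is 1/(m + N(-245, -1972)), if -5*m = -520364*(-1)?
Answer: -3695/384548676 ≈ -9.6087e-6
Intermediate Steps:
m = -520364/5 (m = -(-520364)*(-1)/5 = -⅕*520364 = -520364/5 ≈ -1.0407e+5)
N(z, Z) = -192/(Z + z) (N(z, Z) = (208 - 400)/(z + Z) = -192/(Z + z))
1/(m + N(-245, -1972)) = 1/(-520364/5 - 192/(-1972 - 245)) = 1/(-520364/5 - 192/(-2217)) = 1/(-520364/5 - 192*(-1/2217)) = 1/(-520364/5 + 64/739) = 1/(-384548676/3695) = -3695/384548676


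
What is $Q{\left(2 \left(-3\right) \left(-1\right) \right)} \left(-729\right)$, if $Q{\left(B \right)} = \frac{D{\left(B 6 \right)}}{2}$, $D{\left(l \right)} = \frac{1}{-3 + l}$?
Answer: $- \frac{243}{22} \approx -11.045$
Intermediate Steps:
$Q{\left(B \right)} = \frac{1}{2 \left(-3 + 6 B\right)}$ ($Q{\left(B \right)} = \frac{1}{\left(-3 + B 6\right) 2} = \frac{1}{-3 + 6 B} \frac{1}{2} = \frac{1}{2 \left(-3 + 6 B\right)}$)
$Q{\left(2 \left(-3\right) \left(-1\right) \right)} \left(-729\right) = \frac{1}{6 \left(-1 + 2 \cdot 2 \left(-3\right) \left(-1\right)\right)} \left(-729\right) = \frac{1}{6 \left(-1 + 2 \left(\left(-6\right) \left(-1\right)\right)\right)} \left(-729\right) = \frac{1}{6 \left(-1 + 2 \cdot 6\right)} \left(-729\right) = \frac{1}{6 \left(-1 + 12\right)} \left(-729\right) = \frac{1}{6 \cdot 11} \left(-729\right) = \frac{1}{6} \cdot \frac{1}{11} \left(-729\right) = \frac{1}{66} \left(-729\right) = - \frac{243}{22}$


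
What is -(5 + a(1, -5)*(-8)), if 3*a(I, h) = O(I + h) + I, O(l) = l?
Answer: -13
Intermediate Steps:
a(I, h) = h/3 + 2*I/3 (a(I, h) = ((I + h) + I)/3 = (h + 2*I)/3 = h/3 + 2*I/3)
-(5 + a(1, -5)*(-8)) = -(5 + ((1/3)*(-5) + (2/3)*1)*(-8)) = -(5 + (-5/3 + 2/3)*(-8)) = -(5 - 1*(-8)) = -(5 + 8) = -1*13 = -13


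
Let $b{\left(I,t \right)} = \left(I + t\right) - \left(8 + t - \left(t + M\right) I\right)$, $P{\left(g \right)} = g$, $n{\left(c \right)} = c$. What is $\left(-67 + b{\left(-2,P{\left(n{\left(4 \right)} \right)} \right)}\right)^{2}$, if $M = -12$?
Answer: $3721$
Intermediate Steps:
$b{\left(I,t \right)} = -8 + I + I \left(-12 + t\right)$ ($b{\left(I,t \right)} = \left(I + t\right) - \left(8 + t - \left(t - 12\right) I\right) = \left(I + t\right) - \left(8 + t - \left(-12 + t\right) I\right) = \left(I + t\right) - \left(8 + t - I \left(-12 + t\right)\right) = -8 + I + I \left(-12 + t\right)$)
$\left(-67 + b{\left(-2,P{\left(n{\left(4 \right)} \right)} \right)}\right)^{2} = \left(-67 - -6\right)^{2} = \left(-67 + 6\right)^{2} = \left(-61\right)^{2} = 3721$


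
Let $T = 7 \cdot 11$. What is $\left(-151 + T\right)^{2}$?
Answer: $5476$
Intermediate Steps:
$T = 77$
$\left(-151 + T\right)^{2} = \left(-151 + 77\right)^{2} = \left(-74\right)^{2} = 5476$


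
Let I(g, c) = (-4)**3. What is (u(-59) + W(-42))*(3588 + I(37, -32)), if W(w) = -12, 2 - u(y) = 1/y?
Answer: -2075636/59 ≈ -35180.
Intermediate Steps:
u(y) = 2 - 1/y
I(g, c) = -64
(u(-59) + W(-42))*(3588 + I(37, -32)) = ((2 - 1/(-59)) - 12)*(3588 - 64) = ((2 - 1*(-1/59)) - 12)*3524 = ((2 + 1/59) - 12)*3524 = (119/59 - 12)*3524 = -589/59*3524 = -2075636/59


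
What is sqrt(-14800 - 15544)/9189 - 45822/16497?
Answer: -15274/5499 + 2*I*sqrt(7586)/9189 ≈ -2.7776 + 0.018957*I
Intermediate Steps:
sqrt(-14800 - 15544)/9189 - 45822/16497 = sqrt(-30344)*(1/9189) - 45822*1/16497 = (2*I*sqrt(7586))*(1/9189) - 15274/5499 = 2*I*sqrt(7586)/9189 - 15274/5499 = -15274/5499 + 2*I*sqrt(7586)/9189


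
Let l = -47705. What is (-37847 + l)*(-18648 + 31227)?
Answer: -1076158608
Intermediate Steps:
(-37847 + l)*(-18648 + 31227) = (-37847 - 47705)*(-18648 + 31227) = -85552*12579 = -1076158608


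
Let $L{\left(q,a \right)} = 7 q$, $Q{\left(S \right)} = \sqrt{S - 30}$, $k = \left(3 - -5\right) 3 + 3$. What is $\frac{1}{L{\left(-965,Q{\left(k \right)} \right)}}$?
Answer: $- \frac{1}{6755} \approx -0.00014804$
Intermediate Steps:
$k = 27$ ($k = \left(3 + 5\right) 3 + 3 = 8 \cdot 3 + 3 = 24 + 3 = 27$)
$Q{\left(S \right)} = \sqrt{-30 + S}$
$\frac{1}{L{\left(-965,Q{\left(k \right)} \right)}} = \frac{1}{7 \left(-965\right)} = \frac{1}{-6755} = - \frac{1}{6755}$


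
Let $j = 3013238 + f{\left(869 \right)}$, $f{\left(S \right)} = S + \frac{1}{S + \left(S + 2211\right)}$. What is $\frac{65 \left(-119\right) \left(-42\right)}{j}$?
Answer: $\frac{641455815}{5951354272} \approx 0.10778$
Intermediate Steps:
$f{\left(S \right)} = S + \frac{1}{2211 + 2 S}$ ($f{\left(S \right)} = S + \frac{1}{S + \left(2211 + S\right)} = S + \frac{1}{2211 + 2 S}$)
$j = \frac{11902708544}{3949}$ ($j = 3013238 + \frac{1 + 2 \cdot 869^{2} + 2211 \cdot 869}{2211 + 2 \cdot 869} = 3013238 + \frac{1 + 2 \cdot 755161 + 1921359}{2211 + 1738} = 3013238 + \frac{1 + 1510322 + 1921359}{3949} = 3013238 + \frac{1}{3949} \cdot 3431682 = 3013238 + \frac{3431682}{3949} = \frac{11902708544}{3949} \approx 3.0141 \cdot 10^{6}$)
$\frac{65 \left(-119\right) \left(-42\right)}{j} = \frac{65 \left(-119\right) \left(-42\right)}{\frac{11902708544}{3949}} = \left(-7735\right) \left(-42\right) \frac{3949}{11902708544} = 324870 \cdot \frac{3949}{11902708544} = \frac{641455815}{5951354272}$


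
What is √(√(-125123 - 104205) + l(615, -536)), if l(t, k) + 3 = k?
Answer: √(-539 + 4*I*√14333) ≈ 9.5395 + 25.1*I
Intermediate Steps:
l(t, k) = -3 + k
√(√(-125123 - 104205) + l(615, -536)) = √(√(-125123 - 104205) + (-3 - 536)) = √(√(-229328) - 539) = √(4*I*√14333 - 539) = √(-539 + 4*I*√14333)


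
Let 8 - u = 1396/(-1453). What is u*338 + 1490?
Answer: 6565730/1453 ≈ 4518.7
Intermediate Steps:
u = 13020/1453 (u = 8 - 1396/(-1453) = 8 - 1396*(-1)/1453 = 8 - 1*(-1396/1453) = 8 + 1396/1453 = 13020/1453 ≈ 8.9608)
u*338 + 1490 = (13020/1453)*338 + 1490 = 4400760/1453 + 1490 = 6565730/1453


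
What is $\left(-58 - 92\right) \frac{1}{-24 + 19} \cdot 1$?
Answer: $30$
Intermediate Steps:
$\left(-58 - 92\right) \frac{1}{-24 + 19} \cdot 1 = - 150 \frac{1}{-5} \cdot 1 = - 150 \left(\left(- \frac{1}{5}\right) 1\right) = \left(-150\right) \left(- \frac{1}{5}\right) = 30$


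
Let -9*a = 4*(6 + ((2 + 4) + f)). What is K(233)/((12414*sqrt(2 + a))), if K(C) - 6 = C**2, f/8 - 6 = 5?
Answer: -54295*I*sqrt(382)/1580716 ≈ -0.67133*I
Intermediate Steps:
f = 88 (f = 48 + 8*5 = 48 + 40 = 88)
a = -400/9 (a = -4*(6 + ((2 + 4) + 88))/9 = -4*(6 + (6 + 88))/9 = -4*(6 + 94)/9 = -4*100/9 = -1/9*400 = -400/9 ≈ -44.444)
K(C) = 6 + C**2
K(233)/((12414*sqrt(2 + a))) = (6 + 233**2)/((12414*sqrt(2 - 400/9))) = (6 + 54289)/((12414*sqrt(-382/9))) = 54295/((12414*(I*sqrt(382)/3))) = 54295/((4138*I*sqrt(382))) = 54295*(-I*sqrt(382)/1580716) = -54295*I*sqrt(382)/1580716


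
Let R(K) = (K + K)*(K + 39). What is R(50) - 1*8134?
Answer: 766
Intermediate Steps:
R(K) = 2*K*(39 + K) (R(K) = (2*K)*(39 + K) = 2*K*(39 + K))
R(50) - 1*8134 = 2*50*(39 + 50) - 1*8134 = 2*50*89 - 8134 = 8900 - 8134 = 766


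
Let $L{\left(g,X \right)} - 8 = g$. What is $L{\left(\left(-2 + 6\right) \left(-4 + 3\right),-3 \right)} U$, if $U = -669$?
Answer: $-2676$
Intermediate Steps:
$L{\left(g,X \right)} = 8 + g$
$L{\left(\left(-2 + 6\right) \left(-4 + 3\right),-3 \right)} U = \left(8 + \left(-2 + 6\right) \left(-4 + 3\right)\right) \left(-669\right) = \left(8 + 4 \left(-1\right)\right) \left(-669\right) = \left(8 - 4\right) \left(-669\right) = 4 \left(-669\right) = -2676$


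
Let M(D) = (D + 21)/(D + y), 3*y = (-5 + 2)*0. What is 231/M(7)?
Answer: 231/4 ≈ 57.750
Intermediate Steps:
y = 0 (y = ((-5 + 2)*0)/3 = (-3*0)/3 = (⅓)*0 = 0)
M(D) = (21 + D)/D (M(D) = (D + 21)/(D + 0) = (21 + D)/D)
231/M(7) = 231/(((21 + 7)/7)) = 231/(((⅐)*28)) = 231/4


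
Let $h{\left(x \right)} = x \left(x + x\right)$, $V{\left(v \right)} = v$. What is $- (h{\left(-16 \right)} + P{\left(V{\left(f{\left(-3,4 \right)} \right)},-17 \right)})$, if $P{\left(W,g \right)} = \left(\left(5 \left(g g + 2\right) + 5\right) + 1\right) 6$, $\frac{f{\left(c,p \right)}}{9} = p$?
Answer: $-9278$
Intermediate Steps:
$f{\left(c,p \right)} = 9 p$
$P{\left(W,g \right)} = 96 + 30 g^{2}$ ($P{\left(W,g \right)} = \left(\left(5 \left(g^{2} + 2\right) + 5\right) + 1\right) 6 = \left(\left(5 \left(2 + g^{2}\right) + 5\right) + 1\right) 6 = \left(\left(\left(10 + 5 g^{2}\right) + 5\right) + 1\right) 6 = \left(\left(15 + 5 g^{2}\right) + 1\right) 6 = \left(16 + 5 g^{2}\right) 6 = 96 + 30 g^{2}$)
$h{\left(x \right)} = 2 x^{2}$ ($h{\left(x \right)} = x 2 x = 2 x^{2}$)
$- (h{\left(-16 \right)} + P{\left(V{\left(f{\left(-3,4 \right)} \right)},-17 \right)}) = - (2 \left(-16\right)^{2} + \left(96 + 30 \left(-17\right)^{2}\right)) = - (2 \cdot 256 + \left(96 + 30 \cdot 289\right)) = - (512 + \left(96 + 8670\right)) = - (512 + 8766) = \left(-1\right) 9278 = -9278$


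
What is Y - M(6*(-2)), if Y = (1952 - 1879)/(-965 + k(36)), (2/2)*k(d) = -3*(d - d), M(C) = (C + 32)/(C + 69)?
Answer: -23461/55005 ≈ -0.42652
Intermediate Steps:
M(C) = (32 + C)/(69 + C)
k(d) = 0 (k(d) = -3*(d - d) = -3*0 = 0)
Y = -73/965 (Y = (1952 - 1879)/(-965 + 0) = 73/(-965) = 73*(-1/965) = -73/965 ≈ -0.075648)
Y - M(6*(-2)) = -73/965 - (32 + 6*(-2))/(69 + 6*(-2)) = -73/965 - (32 - 12)/(69 - 12) = -73/965 - 20/57 = -23461/55005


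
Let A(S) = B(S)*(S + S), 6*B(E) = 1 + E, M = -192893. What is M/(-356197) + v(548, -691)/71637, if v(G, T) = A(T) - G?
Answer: 23411156365/8505628163 ≈ 2.7524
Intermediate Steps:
B(E) = 1/6 + E/6 (B(E) = (1 + E)/6 = 1/6 + E/6)
A(S) = 2*S*(1/6 + S/6) (A(S) = (1/6 + S/6)*(S + S) = (1/6 + S/6)*(2*S) = 2*S*(1/6 + S/6))
v(G, T) = -G + T*(1 + T)/3 (v(G, T) = T*(1 + T)/3 - G = -G + T*(1 + T)/3)
M/(-356197) + v(548, -691)/71637 = -192893/(-356197) + (-1*548 + (1/3)*(-691)*(1 - 691))/71637 = -192893*(-1/356197) + (-548 + (1/3)*(-691)*(-690))*(1/71637) = 192893/356197 + (-548 + 158930)*(1/71637) = 192893/356197 + 158382*(1/71637) = 192893/356197 + 52794/23879 = 23411156365/8505628163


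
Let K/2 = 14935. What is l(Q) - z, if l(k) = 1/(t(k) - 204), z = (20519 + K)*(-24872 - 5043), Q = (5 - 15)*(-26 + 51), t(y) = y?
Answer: 684353668489/454 ≈ 1.5074e+9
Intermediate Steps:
K = 29870 (K = 2*14935 = 29870)
Q = -250 (Q = -10*25 = -250)
z = -1507386935 (z = (20519 + 29870)*(-24872 - 5043) = 50389*(-29915) = -1507386935)
l(k) = 1/(-204 + k) (l(k) = 1/(k - 204) = 1/(-204 + k))
l(Q) - z = 1/(-204 - 250) - 1*(-1507386935) = 1/(-454) + 1507386935 = -1/454 + 1507386935 = 684353668489/454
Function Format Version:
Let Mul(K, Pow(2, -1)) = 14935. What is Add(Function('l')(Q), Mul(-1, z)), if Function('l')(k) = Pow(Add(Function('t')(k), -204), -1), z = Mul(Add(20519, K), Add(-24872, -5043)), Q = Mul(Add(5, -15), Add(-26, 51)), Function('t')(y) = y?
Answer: Rational(684353668489, 454) ≈ 1.5074e+9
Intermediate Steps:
K = 29870 (K = Mul(2, 14935) = 29870)
Q = -250 (Q = Mul(-10, 25) = -250)
z = -1507386935 (z = Mul(Add(20519, 29870), Add(-24872, -5043)) = Mul(50389, -29915) = -1507386935)
Function('l')(k) = Pow(Add(-204, k), -1) (Function('l')(k) = Pow(Add(k, -204), -1) = Pow(Add(-204, k), -1))
Add(Function('l')(Q), Mul(-1, z)) = Add(Pow(Add(-204, -250), -1), Mul(-1, -1507386935)) = Add(Pow(-454, -1), 1507386935) = Add(Rational(-1, 454), 1507386935) = Rational(684353668489, 454)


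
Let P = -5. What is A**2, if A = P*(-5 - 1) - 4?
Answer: 676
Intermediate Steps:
A = 26 (A = -5*(-5 - 1) - 4 = -5*(-6) - 4 = 30 - 4 = 26)
A**2 = 26**2 = 676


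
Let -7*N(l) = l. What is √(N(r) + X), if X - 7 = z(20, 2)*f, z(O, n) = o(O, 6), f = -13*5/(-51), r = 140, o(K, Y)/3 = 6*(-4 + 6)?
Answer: √9503/17 ≈ 5.7343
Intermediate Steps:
o(K, Y) = 36 (o(K, Y) = 3*(6*(-4 + 6)) = 3*(6*2) = 3*12 = 36)
N(l) = -l/7
f = 65/51 (f = -65*(-1/51) = 65/51 ≈ 1.2745)
z(O, n) = 36
X = 899/17 (X = 7 + 36*(65/51) = 7 + 780/17 = 899/17 ≈ 52.882)
√(N(r) + X) = √(-⅐*140 + 899/17) = √(-20 + 899/17) = √(559/17) = √9503/17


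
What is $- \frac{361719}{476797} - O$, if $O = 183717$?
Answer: $- \frac{87596076168}{476797} \approx -1.8372 \cdot 10^{5}$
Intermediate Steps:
$- \frac{361719}{476797} - O = - \frac{361719}{476797} - 183717 = - \frac{87596076168}{476797}$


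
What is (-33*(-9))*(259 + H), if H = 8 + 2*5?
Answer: 82269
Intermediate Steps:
H = 18 (H = 8 + 10 = 18)
(-33*(-9))*(259 + H) = (-33*(-9))*(259 + 18) = 297*277 = 82269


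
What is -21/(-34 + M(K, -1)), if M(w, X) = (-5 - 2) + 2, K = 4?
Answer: 7/13 ≈ 0.53846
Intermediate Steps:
M(w, X) = -5 (M(w, X) = -7 + 2 = -5)
-21/(-34 + M(K, -1)) = -21/(-34 - 5) = -21/(-39) = -21*(-1/39) = 7/13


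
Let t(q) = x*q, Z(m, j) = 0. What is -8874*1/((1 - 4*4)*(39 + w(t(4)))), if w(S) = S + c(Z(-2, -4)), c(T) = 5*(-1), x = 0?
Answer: 87/5 ≈ 17.400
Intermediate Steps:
c(T) = -5
t(q) = 0 (t(q) = 0*q = 0)
w(S) = -5 + S (w(S) = S - 5 = -5 + S)
-8874*1/((1 - 4*4)*(39 + w(t(4)))) = -8874*1/((1 - 4*4)*(39 + (-5 + 0))) = -8874*1/((1 - 16)*(39 - 5)) = -8874/(34*(-15)) = -8874/(-510) = -8874*(-1/510) = 87/5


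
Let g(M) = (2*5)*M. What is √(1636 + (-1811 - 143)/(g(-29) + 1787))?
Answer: √3663365586/1497 ≈ 40.431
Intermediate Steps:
g(M) = 10*M
√(1636 + (-1811 - 143)/(g(-29) + 1787)) = √(1636 + (-1811 - 143)/(10*(-29) + 1787)) = √(1636 - 1954/(-290 + 1787)) = √(1636 - 1954/1497) = √(2447138/1497) = √3663365586/1497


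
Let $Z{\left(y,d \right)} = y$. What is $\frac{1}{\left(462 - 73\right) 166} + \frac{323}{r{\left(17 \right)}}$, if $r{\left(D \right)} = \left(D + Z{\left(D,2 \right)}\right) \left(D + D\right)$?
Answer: $\frac{613487}{2195516} \approx 0.27943$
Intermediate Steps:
$r{\left(D \right)} = 4 D^{2}$ ($r{\left(D \right)} = \left(D + D\right) \left(D + D\right) = 2 D 2 D = 4 D^{2}$)
$\frac{1}{\left(462 - 73\right) 166} + \frac{323}{r{\left(17 \right)}} = \frac{1}{\left(462 - 73\right) 166} + \frac{323}{4 \cdot 17^{2}} = \frac{1}{389} \cdot \frac{1}{166} + \frac{323}{4 \cdot 289} = \frac{1}{389} \cdot \frac{1}{166} + \frac{323}{1156} = \frac{1}{64574} + 323 \cdot \frac{1}{1156} = \frac{1}{64574} + \frac{19}{68} = \frac{613487}{2195516}$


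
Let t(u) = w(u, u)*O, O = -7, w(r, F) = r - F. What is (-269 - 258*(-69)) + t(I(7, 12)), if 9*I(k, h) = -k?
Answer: 17533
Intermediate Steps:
I(k, h) = -k/9 (I(k, h) = (-k)/9 = -k/9)
t(u) = 0 (t(u) = (u - u)*(-7) = 0*(-7) = 0)
(-269 - 258*(-69)) + t(I(7, 12)) = (-269 - 258*(-69)) + 0 = (-269 + 17802) + 0 = 17533 + 0 = 17533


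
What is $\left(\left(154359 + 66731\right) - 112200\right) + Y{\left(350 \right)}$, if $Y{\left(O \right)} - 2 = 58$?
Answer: $108950$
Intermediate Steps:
$Y{\left(O \right)} = 60$ ($Y{\left(O \right)} = 2 + 58 = 60$)
$\left(\left(154359 + 66731\right) - 112200\right) + Y{\left(350 \right)} = \left(\left(154359 + 66731\right) - 112200\right) + 60 = \left(221090 - 112200\right) + 60 = 108890 + 60 = 108950$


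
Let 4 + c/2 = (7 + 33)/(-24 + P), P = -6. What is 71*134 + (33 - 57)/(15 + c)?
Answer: 123610/13 ≈ 9508.5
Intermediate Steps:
c = -32/3 (c = -8 + 2*((7 + 33)/(-24 - 6)) = -8 + 2*(40/(-30)) = -8 + 2*(40*(-1/30)) = -8 + 2*(-4/3) = -8 - 8/3 = -32/3 ≈ -10.667)
71*134 + (33 - 57)/(15 + c) = 71*134 + (33 - 57)/(15 - 32/3) = 9514 - 24/13/3 = 9514 - 24*3/13 = 9514 - 72/13 = 123610/13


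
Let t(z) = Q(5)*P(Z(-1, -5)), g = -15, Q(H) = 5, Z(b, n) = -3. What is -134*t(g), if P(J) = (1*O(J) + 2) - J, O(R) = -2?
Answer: -2010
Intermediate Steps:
P(J) = -J (P(J) = (1*(-2) + 2) - J = (-2 + 2) - J = 0 - J = -J)
t(z) = 15 (t(z) = 5*(-1*(-3)) = 5*3 = 15)
-134*t(g) = -134*15 = -2010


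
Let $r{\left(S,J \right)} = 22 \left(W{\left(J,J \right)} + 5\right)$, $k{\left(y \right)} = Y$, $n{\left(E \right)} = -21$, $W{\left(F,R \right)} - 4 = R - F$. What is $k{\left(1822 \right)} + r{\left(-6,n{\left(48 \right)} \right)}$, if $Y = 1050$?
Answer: $1248$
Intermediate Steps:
$W{\left(F,R \right)} = 4 + R - F$ ($W{\left(F,R \right)} = 4 - \left(F - R\right) = 4 + R - F$)
$k{\left(y \right)} = 1050$
$r{\left(S,J \right)} = 198$ ($r{\left(S,J \right)} = 22 \left(\left(4 + J - J\right) + 5\right) = 22 \left(4 + 5\right) = 22 \cdot 9 = 198$)
$k{\left(1822 \right)} + r{\left(-6,n{\left(48 \right)} \right)} = 1050 + 198 = 1248$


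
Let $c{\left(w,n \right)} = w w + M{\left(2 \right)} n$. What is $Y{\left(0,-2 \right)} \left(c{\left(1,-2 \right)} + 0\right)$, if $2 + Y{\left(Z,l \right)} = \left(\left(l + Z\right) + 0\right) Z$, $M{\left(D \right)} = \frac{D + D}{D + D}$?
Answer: $2$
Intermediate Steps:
$M{\left(D \right)} = 1$ ($M{\left(D \right)} = \frac{2 D}{2 D} = 2 D \frac{1}{2 D} = 1$)
$Y{\left(Z,l \right)} = -2 + Z \left(Z + l\right)$ ($Y{\left(Z,l \right)} = -2 + \left(\left(l + Z\right) + 0\right) Z = -2 + \left(\left(Z + l\right) + 0\right) Z = -2 + \left(Z + l\right) Z = -2 + Z \left(Z + l\right)$)
$c{\left(w,n \right)} = n + w^{2}$ ($c{\left(w,n \right)} = w w + 1 n = w^{2} + n = n + w^{2}$)
$Y{\left(0,-2 \right)} \left(c{\left(1,-2 \right)} + 0\right) = \left(-2 + 0^{2} + 0 \left(-2\right)\right) \left(\left(-2 + 1^{2}\right) + 0\right) = \left(-2 + 0 + 0\right) \left(\left(-2 + 1\right) + 0\right) = - 2 \left(-1 + 0\right) = \left(-2\right) \left(-1\right) = 2$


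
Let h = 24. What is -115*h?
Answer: -2760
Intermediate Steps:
-115*h = -115*24 = -2760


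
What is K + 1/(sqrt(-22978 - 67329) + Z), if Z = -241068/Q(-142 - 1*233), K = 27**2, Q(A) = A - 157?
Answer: 3812351286459/5229551812 - 123823*I*sqrt(1843)/5229551812 ≈ 729.0 - 0.0010165*I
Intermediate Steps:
Q(A) = -157 + A
K = 729
Z = 60267/133 (Z = -241068/(-157 + (-142 - 1*233)) = -241068/(-157 + (-142 - 233)) = -241068/(-157 - 375) = -241068/(-532) = -241068*(-1/532) = 60267/133 ≈ 453.14)
K + 1/(sqrt(-22978 - 67329) + Z) = 729 + 1/(sqrt(-22978 - 67329) + 60267/133) = 729 + 1/(sqrt(-90307) + 60267/133) = 729 + 1/(7*I*sqrt(1843) + 60267/133) = 729 + 1/(60267/133 + 7*I*sqrt(1843))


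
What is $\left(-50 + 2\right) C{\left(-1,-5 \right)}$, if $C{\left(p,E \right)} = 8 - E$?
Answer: $-624$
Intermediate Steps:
$\left(-50 + 2\right) C{\left(-1,-5 \right)} = \left(-50 + 2\right) \left(8 - -5\right) = - 48 \left(8 + 5\right) = \left(-48\right) 13 = -624$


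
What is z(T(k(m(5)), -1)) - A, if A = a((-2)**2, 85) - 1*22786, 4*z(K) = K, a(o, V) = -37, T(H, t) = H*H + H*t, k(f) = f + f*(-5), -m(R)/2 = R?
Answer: 23213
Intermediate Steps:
m(R) = -2*R
k(f) = -4*f (k(f) = f - 5*f = -4*f)
T(H, t) = H**2 + H*t
z(K) = K/4
A = -22823 (A = -37 - 1*22786 = -37 - 22786 = -22823)
z(T(k(m(5)), -1)) - A = ((-(-8)*5)*(-(-8)*5 - 1))/4 - 1*(-22823) = ((-4*(-10))*(-4*(-10) - 1))/4 + 22823 = (40*(40 - 1))/4 + 22823 = (40*39)/4 + 22823 = (1/4)*1560 + 22823 = 390 + 22823 = 23213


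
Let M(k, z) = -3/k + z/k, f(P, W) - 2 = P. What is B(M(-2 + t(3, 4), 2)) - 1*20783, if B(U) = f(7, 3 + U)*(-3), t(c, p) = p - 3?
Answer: -20810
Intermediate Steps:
f(P, W) = 2 + P
t(c, p) = -3 + p
B(U) = -27 (B(U) = (2 + 7)*(-3) = 9*(-3) = -27)
B(M(-2 + t(3, 4), 2)) - 1*20783 = -27 - 1*20783 = -27 - 20783 = -20810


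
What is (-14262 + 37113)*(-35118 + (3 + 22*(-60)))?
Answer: -832576185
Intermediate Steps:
(-14262 + 37113)*(-35118 + (3 + 22*(-60))) = 22851*(-35118 + (3 - 1320)) = 22851*(-35118 - 1317) = 22851*(-36435) = -832576185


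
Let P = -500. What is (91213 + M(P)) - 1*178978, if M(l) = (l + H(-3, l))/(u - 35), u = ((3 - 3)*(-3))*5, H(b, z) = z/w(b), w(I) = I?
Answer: -1842865/21 ≈ -87756.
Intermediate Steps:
H(b, z) = z/b
u = 0 (u = (0*(-3))*5 = 0*5 = 0)
M(l) = -2*l/105 (M(l) = (l + l/(-3))/(0 - 35) = (l + l*(-⅓))/(-35) = (l - l/3)*(-1/35) = (2*l/3)*(-1/35) = -2*l/105)
(91213 + M(P)) - 1*178978 = (91213 - 2/105*(-500)) - 1*178978 = (91213 + 200/21) - 178978 = 1915673/21 - 178978 = -1842865/21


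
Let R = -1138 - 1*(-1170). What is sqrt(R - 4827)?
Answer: I*sqrt(4795) ≈ 69.246*I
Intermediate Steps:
R = 32 (R = -1138 + 1170 = 32)
sqrt(R - 4827) = sqrt(32 - 4827) = sqrt(-4795) = I*sqrt(4795)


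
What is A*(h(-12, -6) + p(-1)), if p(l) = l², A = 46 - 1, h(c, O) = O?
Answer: -225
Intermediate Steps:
A = 45
A*(h(-12, -6) + p(-1)) = 45*(-6 + (-1)²) = 45*(-6 + 1) = 45*(-5) = -225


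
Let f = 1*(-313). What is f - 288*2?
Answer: -889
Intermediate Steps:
f = -313
f - 288*2 = -313 - 288*2 = -313 - 1*576 = -313 - 576 = -889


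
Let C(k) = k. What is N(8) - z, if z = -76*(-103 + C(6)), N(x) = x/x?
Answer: -7371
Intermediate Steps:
N(x) = 1
z = 7372 (z = -76*(-103 + 6) = -76*(-97) = 7372)
N(8) - z = 1 - 1*7372 = 1 - 7372 = -7371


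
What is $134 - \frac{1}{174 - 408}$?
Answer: $\frac{31357}{234} \approx 134.0$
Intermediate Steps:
$134 - \frac{1}{174 - 408} = 134 - \frac{1}{-234} = 134 - - \frac{1}{234} = 134 + \frac{1}{234} = \frac{31357}{234}$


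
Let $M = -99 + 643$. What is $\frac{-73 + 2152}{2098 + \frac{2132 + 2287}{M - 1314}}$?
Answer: $\frac{1600830}{1611041} \approx 0.99366$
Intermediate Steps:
$M = 544$
$\frac{-73 + 2152}{2098 + \frac{2132 + 2287}{M - 1314}} = \frac{-73 + 2152}{2098 + \frac{2132 + 2287}{544 - 1314}} = \frac{2079}{2098 + \frac{4419}{-770}} = \frac{2079}{2098 + 4419 \left(- \frac{1}{770}\right)} = \frac{2079}{2098 - \frac{4419}{770}} = \frac{2079}{\frac{1611041}{770}} = 2079 \cdot \frac{770}{1611041} = \frac{1600830}{1611041}$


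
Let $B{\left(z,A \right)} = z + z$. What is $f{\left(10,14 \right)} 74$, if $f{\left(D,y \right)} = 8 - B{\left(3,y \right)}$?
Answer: $148$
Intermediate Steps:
$B{\left(z,A \right)} = 2 z$
$f{\left(D,y \right)} = 2$ ($f{\left(D,y \right)} = 8 - 2 \cdot 3 = 8 - 6 = 2$)
$f{\left(10,14 \right)} 74 = 2 \cdot 74 = 148$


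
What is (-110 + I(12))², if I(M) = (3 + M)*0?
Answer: 12100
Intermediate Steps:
I(M) = 0
(-110 + I(12))² = (-110 + 0)² = (-110)² = 12100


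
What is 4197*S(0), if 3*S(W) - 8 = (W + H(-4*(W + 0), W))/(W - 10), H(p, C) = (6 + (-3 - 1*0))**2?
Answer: 99329/10 ≈ 9932.9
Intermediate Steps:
H(p, C) = 9 (H(p, C) = (6 + (-3 + 0))**2 = (6 - 3)**2 = 3**2 = 9)
S(W) = 8/3 + (9 + W)/(3*(-10 + W)) (S(W) = 8/3 + ((W + 9)/(W - 10))/3 = 8/3 + ((9 + W)/(-10 + W))/3 = 8/3 + (9 + W)/(3*(-10 + W)))
4197*S(0) = 4197*((-71 + 9*0)/(3*(-10 + 0))) = 4197*((1/3)*(-71 + 0)/(-10)) = 4197*((1/3)*(-1/10)*(-71)) = 4197*(71/30) = 99329/10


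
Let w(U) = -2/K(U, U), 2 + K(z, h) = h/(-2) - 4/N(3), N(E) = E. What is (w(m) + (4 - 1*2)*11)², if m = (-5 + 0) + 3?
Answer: 25600/49 ≈ 522.45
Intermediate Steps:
K(z, h) = -10/3 - h/2 (K(z, h) = -2 + (h/(-2) - 4/3) = -2 + (h*(-½) - 4*⅓) = -2 + (-h/2 - 4/3) = -2 + (-4/3 - h/2) = -10/3 - h/2)
m = -2 (m = -5 + 3 = -2)
w(U) = -2/(-10/3 - U/2)
(w(m) + (4 - 1*2)*11)² = (12/(20 + 3*(-2)) + (4 - 1*2)*11)² = (12/(20 - 6) + (4 - 2)*11)² = (12/14 + 2*11)² = (12*(1/14) + 22)² = (6/7 + 22)² = (160/7)² = 25600/49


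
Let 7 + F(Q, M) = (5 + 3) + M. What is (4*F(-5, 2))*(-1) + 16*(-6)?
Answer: -108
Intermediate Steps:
F(Q, M) = 1 + M (F(Q, M) = -7 + ((5 + 3) + M) = -7 + (8 + M) = 1 + M)
(4*F(-5, 2))*(-1) + 16*(-6) = (4*(1 + 2))*(-1) + 16*(-6) = (4*3)*(-1) - 96 = 12*(-1) - 96 = -12 - 96 = -108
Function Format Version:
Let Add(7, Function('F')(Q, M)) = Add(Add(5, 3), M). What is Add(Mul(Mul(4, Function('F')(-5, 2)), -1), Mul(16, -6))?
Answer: -108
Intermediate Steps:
Function('F')(Q, M) = Add(1, M) (Function('F')(Q, M) = Add(-7, Add(Add(5, 3), M)) = Add(-7, Add(8, M)) = Add(1, M))
Add(Mul(Mul(4, Function('F')(-5, 2)), -1), Mul(16, -6)) = Add(Mul(Mul(4, Add(1, 2)), -1), Mul(16, -6)) = Add(Mul(Mul(4, 3), -1), -96) = Add(Mul(12, -1), -96) = Add(-12, -96) = -108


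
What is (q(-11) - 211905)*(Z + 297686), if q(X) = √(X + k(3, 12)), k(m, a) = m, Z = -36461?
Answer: -55354883625 + 522450*I*√2 ≈ -5.5355e+10 + 7.3886e+5*I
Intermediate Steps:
q(X) = √(3 + X) (q(X) = √(X + 3) = √(3 + X))
(q(-11) - 211905)*(Z + 297686) = (√(3 - 11) - 211905)*(-36461 + 297686) = (√(-8) - 211905)*261225 = (2*I*√2 - 211905)*261225 = (-211905 + 2*I*√2)*261225 = -55354883625 + 522450*I*√2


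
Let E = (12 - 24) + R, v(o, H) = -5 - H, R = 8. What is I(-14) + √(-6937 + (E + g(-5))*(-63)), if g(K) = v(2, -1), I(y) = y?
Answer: -14 + I*√6433 ≈ -14.0 + 80.206*I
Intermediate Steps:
E = -4 (E = (12 - 24) + 8 = -12 + 8 = -4)
g(K) = -4 (g(K) = -5 - 1*(-1) = -5 + 1 = -4)
I(-14) + √(-6937 + (E + g(-5))*(-63)) = -14 + √(-6937 + (-4 - 4)*(-63)) = -14 + √(-6937 - 8*(-63)) = -14 + √(-6937 + 504) = -14 + √(-6433) = -14 + I*√6433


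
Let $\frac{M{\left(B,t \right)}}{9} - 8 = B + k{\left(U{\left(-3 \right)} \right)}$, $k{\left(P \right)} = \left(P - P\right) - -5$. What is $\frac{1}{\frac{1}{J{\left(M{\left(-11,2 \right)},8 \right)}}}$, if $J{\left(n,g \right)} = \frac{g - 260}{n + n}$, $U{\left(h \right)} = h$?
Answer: $-7$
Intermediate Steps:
$k{\left(P \right)} = 5$ ($k{\left(P \right)} = 0 + 5 = 5$)
$M{\left(B,t \right)} = 117 + 9 B$ ($M{\left(B,t \right)} = 72 + 9 \left(B + 5\right) = 72 + 9 \left(5 + B\right) = 72 + \left(45 + 9 B\right) = 117 + 9 B$)
$J{\left(n,g \right)} = \frac{-260 + g}{2 n}$
$\frac{1}{\frac{1}{J{\left(M{\left(-11,2 \right)},8 \right)}}} = \frac{1}{\frac{1}{\frac{1}{2} \frac{1}{117 + 9 \left(-11\right)} \left(-260 + 8\right)}} = \frac{1}{\frac{1}{\frac{1}{2} \frac{1}{117 - 99} \left(-252\right)}} = \frac{1}{\frac{1}{\frac{1}{2} \cdot \frac{1}{18} \left(-252\right)}} = \frac{1}{\frac{1}{-7}} = \frac{1}{- \frac{1}{7}} = -7$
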